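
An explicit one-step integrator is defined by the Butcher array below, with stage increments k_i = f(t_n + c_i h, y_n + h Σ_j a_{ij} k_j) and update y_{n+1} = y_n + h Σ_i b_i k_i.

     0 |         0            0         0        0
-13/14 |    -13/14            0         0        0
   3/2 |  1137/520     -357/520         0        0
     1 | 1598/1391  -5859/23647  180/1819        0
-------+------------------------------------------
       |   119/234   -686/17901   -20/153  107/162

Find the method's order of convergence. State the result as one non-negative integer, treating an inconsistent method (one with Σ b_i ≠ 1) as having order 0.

4

b = (119/234, -686/17901, -20/153, 107/162)
c = (0, -13/14, 3/2, 1)
Ac = (0, 0, 51/80, 81/214)
Σ b_i: 119/234·1 + (-686/17901)·1 + (-20/153)·1 + 107/162·1 = 1 ✓
b·c: (-686/17901)·(-13/14) + (-20/153)·3/2 + 107/162·1 = 1/2 ✓
b·c²: (-686/17901)·169/196 + (-20/153)·9/4 + 107/162·1 = 1/3 ✓
b·Ac: (-20/153)·51/80 + 107/162·81/214 = 1/6 ✓
b·c³: (-686/17901)·(-2197/2744) + (-20/153)·27/8 + 107/162·1 = 1/4 ✓
b·(c∘Ac): (-20/153)·153/160 + 107/162·81/214 = 1/8 ✓
b·Ac²: (-20/153)·(-663/1120) + 107/162·27/2996 = 1/12 ✓
b·A²c: 107/162·27/428 = 1/24 ✓; 4 stages ⇒ order 4.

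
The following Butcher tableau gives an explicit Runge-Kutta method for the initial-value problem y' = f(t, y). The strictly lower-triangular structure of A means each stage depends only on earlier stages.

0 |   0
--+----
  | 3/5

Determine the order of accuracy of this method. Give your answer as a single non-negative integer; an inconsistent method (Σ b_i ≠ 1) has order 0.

b = (3/5)
c = (0)
Σ b_i: 3/5·1 = 3/5 ≠ 1 ⇒ order 0.

0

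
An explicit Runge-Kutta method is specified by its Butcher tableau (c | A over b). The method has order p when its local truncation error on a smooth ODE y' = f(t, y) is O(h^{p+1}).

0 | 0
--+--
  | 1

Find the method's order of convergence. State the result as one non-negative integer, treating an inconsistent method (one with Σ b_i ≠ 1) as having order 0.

b = (1)
c = (0)
Σ b_i: 1·1 = 1 ✓; 1 stage ⇒ order 1.

1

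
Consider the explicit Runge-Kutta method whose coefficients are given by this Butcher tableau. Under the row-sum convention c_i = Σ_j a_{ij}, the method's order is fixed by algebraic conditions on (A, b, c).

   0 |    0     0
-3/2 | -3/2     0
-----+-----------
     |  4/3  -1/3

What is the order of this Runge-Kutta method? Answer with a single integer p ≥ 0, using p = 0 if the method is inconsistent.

b = (4/3, -1/3)
c = (0, -3/2)
Σ b_i: 4/3·1 + (-1/3)·1 = 1 ✓
b·c: (-1/3)·(-3/2) = 1/2 ✓; 2 stages ⇒ order 2.

2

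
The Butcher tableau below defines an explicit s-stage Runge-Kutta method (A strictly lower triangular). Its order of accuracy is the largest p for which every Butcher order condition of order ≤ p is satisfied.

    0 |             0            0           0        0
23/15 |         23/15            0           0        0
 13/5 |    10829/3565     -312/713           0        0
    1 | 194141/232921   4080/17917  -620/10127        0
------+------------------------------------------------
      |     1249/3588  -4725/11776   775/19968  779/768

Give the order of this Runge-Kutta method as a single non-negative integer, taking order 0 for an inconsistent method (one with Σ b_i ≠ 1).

4

b = (1249/3588, -4725/11776, 775/19968, 779/768)
c = (0, 23/15, 13/5, 1)
Ac = (0, 0, -104/155, 148/779)
Σ b_i: 1249/3588·1 + (-4725/11776)·1 + 775/19968·1 + 779/768·1 = 1 ✓
b·c: (-4725/11776)·23/15 + 775/19968·13/5 + 779/768·1 = 1/2 ✓
b·c²: (-4725/11776)·529/225 + 775/19968·169/25 + 779/768·1 = 1/3 ✓
b·Ac: 775/19968·(-104/155) + 779/768·148/779 = 1/6 ✓
b·c³: (-4725/11776)·12167/3375 + 775/19968·2197/125 + 779/768·1 = 1/4 ✓
b·(c∘Ac): 775/19968·(-1352/775) + 779/768·148/779 = 1/8 ✓
b·Ac²: 775/19968·(-2392/2325) + 779/768·284/2337 = 1/12 ✓
b·A²c: 779/768·32/779 = 1/24 ✓; 4 stages ⇒ order 4.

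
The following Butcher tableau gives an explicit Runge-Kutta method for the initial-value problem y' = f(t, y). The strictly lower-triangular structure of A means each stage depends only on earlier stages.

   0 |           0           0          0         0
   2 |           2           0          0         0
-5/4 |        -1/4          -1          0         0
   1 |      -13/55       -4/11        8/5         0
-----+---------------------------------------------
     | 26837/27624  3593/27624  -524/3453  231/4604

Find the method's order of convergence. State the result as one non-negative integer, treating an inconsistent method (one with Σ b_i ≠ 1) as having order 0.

b = (26837/27624, 3593/27624, -524/3453, 231/4604)
c = (0, 2, -5/4, 1)
Ac = (0, 0, -2, -30/11)
Σ b_i: 26837/27624·1 + 3593/27624·1 + (-524/3453)·1 + 231/4604·1 = 1 ✓
b·c: 3593/27624·2 + (-524/3453)·(-5/4) + 231/4604·1 = 1/2 ✓
b·c²: 3593/27624·4 + (-524/3453)·25/16 + 231/4604·1 = 1/3 ✓
b·Ac: (-524/3453)·(-2) + 231/4604·(-30/11) = 1/6 ✓
b·c³: 3593/27624·8 + (-524/3453)·(-125/64) + 231/4604·1 = 25545/18416 ≠ 1/4 ⇒ order 3.
b·(c∘Ac): (-524/3453)·5/2 + 231/4604·(-30/11) = -3565/6906 ≠ 1/8
b·Ac²: (-524/3453)·(-4) + 231/4604·23/22 = 18217/27624 ≠ 1/12
b·A²c: 231/4604·(-16/5) = -924/5755 ≠ 1/24

3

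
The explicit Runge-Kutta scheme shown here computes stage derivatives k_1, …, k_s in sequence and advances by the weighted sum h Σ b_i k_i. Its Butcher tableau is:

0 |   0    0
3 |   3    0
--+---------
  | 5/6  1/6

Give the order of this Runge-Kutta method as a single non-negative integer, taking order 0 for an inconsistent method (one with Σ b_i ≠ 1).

2

b = (5/6, 1/6)
c = (0, 3)
Σ b_i: 5/6·1 + 1/6·1 = 1 ✓
b·c: 1/6·3 = 1/2 ✓; 2 stages ⇒ order 2.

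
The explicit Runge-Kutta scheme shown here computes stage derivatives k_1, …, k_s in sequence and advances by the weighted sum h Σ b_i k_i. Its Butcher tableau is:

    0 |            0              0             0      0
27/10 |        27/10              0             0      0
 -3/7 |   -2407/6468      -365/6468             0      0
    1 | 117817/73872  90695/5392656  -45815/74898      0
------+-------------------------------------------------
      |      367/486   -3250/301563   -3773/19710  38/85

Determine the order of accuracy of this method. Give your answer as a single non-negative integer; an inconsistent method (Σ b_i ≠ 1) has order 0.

4

b = (367/486, -3250/301563, -3773/19710, 38/85)
c = (0, 27/10, -3/7, 1)
Ac = (0, 0, -657/4312, 187/608)
Σ b_i: 367/486·1 + (-3250/301563)·1 + (-3773/19710)·1 + 38/85·1 = 1 ✓
b·c: (-3250/301563)·27/10 + (-3773/19710)·(-3/7) + 38/85·1 = 1/2 ✓
b·c²: (-3250/301563)·729/100 + (-3773/19710)·9/49 + 38/85·1 = 1/3 ✓
b·Ac: (-3773/19710)·(-657/4312) + 38/85·187/608 = 1/6 ✓
b·c³: (-3250/301563)·19683/1000 + (-3773/19710)·(-27/343) + 38/85·1 = 1/4 ✓
b·(c∘Ac): (-3773/19710)·1971/30184 + 38/85·187/608 = 1/8 ✓
b·Ac²: (-3773/19710)·(-17739/43120) + 38/85·187/18240 = 1/12 ✓
b·A²c: 38/85·85/912 = 1/24 ✓; 4 stages ⇒ order 4.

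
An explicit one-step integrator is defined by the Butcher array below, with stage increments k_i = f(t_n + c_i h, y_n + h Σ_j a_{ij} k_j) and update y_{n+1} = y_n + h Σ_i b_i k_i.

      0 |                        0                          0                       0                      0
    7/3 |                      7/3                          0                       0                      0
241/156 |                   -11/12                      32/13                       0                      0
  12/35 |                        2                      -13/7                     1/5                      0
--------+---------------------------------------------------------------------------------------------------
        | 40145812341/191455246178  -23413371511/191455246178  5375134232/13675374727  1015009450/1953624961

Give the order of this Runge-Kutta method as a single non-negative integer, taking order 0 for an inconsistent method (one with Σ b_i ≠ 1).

3

b = (40145812341/191455246178, -23413371511/191455246178, 5375134232/13675374727, 1015009450/1953624961)
c = (0, 7/3, 241/156, 12/35)
Ac = (0, 0, 224/39, -3139/780)
Σ b_i: 40145812341/191455246178·1 + (-23413371511/191455246178)·1 + 5375134232/13675374727·1 + 1015009450/1953624961·1 = 1 ✓
b·c: (-23413371511/191455246178)·7/3 + 5375134232/13675374727·241/156 + 1015009450/1953624961·12/35 = 1/2 ✓
b·c²: (-23413371511/191455246178)·49/9 + 5375134232/13675374727·58081/24336 + 1015009450/1953624961·144/1225 = 1/3 ✓
b·Ac: 5375134232/13675374727·224/39 + 1015009450/1953624961·(-3139/780) = 1/6 ✓
b·c³: (-23413371511/191455246178)·343/27 + 5375134232/13675374727·13997521/3796416 + 1015009450/1953624961·1728/42875 = -12457518995611/149335092018840 ≠ 1/4 ⇒ order 3.
b·(c∘Ac): 5375134232/13675374727·13496/1521 + 1015009450/1953624961·(-3139/2275) = 48716648326/17582624649 ≠ 1/8
b·Ac²: 5375134232/13675374727·1568/117 + 1015009450/1953624961·(-1172239/121680) = 479673907909/1828592963496 ≠ 1/12
b·A²c: 1015009450/1953624961·224/195 = 3497878720/5860874883 ≠ 1/24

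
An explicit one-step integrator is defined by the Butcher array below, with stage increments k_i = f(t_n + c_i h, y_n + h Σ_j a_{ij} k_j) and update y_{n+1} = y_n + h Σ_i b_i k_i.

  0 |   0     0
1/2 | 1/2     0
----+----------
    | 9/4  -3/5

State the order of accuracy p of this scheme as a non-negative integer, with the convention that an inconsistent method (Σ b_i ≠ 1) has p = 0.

b = (9/4, -3/5)
c = (0, 1/2)
Σ b_i: 9/4·1 + (-3/5)·1 = 33/20 ≠ 1 ⇒ order 0.

0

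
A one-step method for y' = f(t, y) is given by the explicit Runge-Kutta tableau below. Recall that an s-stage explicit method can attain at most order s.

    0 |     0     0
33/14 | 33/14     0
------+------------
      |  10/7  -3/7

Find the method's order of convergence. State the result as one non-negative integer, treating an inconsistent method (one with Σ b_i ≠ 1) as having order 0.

1

b = (10/7, -3/7)
c = (0, 33/14)
Σ b_i: 10/7·1 + (-3/7)·1 = 1 ✓
b·c: (-3/7)·33/14 = -99/98 ≠ 1/2 ⇒ order 1.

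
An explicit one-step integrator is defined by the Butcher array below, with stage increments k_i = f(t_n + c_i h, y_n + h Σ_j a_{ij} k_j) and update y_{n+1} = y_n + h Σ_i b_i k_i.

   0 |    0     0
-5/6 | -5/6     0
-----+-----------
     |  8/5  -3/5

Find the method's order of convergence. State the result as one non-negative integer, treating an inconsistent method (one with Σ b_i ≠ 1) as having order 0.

2

b = (8/5, -3/5)
c = (0, -5/6)
Σ b_i: 8/5·1 + (-3/5)·1 = 1 ✓
b·c: (-3/5)·(-5/6) = 1/2 ✓; 2 stages ⇒ order 2.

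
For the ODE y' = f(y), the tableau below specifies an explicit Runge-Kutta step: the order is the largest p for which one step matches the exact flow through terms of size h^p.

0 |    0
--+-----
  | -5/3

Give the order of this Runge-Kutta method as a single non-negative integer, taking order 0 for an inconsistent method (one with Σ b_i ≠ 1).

b = (-5/3)
c = (0)
Σ b_i: (-5/3)·1 = -5/3 ≠ 1 ⇒ order 0.

0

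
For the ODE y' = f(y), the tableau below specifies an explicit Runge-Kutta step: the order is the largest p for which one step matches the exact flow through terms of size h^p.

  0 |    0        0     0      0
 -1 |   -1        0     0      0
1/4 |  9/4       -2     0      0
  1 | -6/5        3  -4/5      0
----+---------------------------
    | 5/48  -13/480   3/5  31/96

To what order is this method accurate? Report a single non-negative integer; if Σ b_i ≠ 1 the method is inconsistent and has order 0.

3

b = (5/48, -13/480, 3/5, 31/96)
c = (0, -1, 1/4, 1)
Ac = (0, 0, 2, -16/5)
Σ b_i: 5/48·1 + (-13/480)·1 + 3/5·1 + 31/96·1 = 1 ✓
b·c: (-13/480)·(-1) + 3/5·1/4 + 31/96·1 = 1/2 ✓
b·c²: (-13/480)·1 + 3/5·1/16 + 31/96·1 = 1/3 ✓
b·Ac: 3/5·2 + 31/96·(-16/5) = 1/6 ✓
b·c³: (-13/480)·(-1) + 3/5·1/64 + 31/96·1 = 23/64 ≠ 1/4 ⇒ order 3.
b·(c∘Ac): 3/5·1/2 + 31/96·(-16/5) = -11/15 ≠ 1/8
b·Ac²: 3/5·(-2) + 31/96·59/20 = -95/384 ≠ 1/12
b·A²c: 31/96·(-8/5) = -31/60 ≠ 1/24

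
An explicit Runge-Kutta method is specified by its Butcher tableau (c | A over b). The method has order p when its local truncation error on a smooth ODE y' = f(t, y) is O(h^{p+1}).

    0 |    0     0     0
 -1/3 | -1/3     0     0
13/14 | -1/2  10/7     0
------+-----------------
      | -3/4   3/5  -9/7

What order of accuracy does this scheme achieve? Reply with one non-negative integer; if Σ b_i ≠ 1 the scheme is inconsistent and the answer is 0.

b = (-3/4, 3/5, -9/7)
c = (0, -1/3, 13/14)
Ac = (0, 0, -10/21)
Σ b_i: (-3/4)·1 + 3/5·1 + (-9/7)·1 = -201/140 ≠ 1 ⇒ order 0.

0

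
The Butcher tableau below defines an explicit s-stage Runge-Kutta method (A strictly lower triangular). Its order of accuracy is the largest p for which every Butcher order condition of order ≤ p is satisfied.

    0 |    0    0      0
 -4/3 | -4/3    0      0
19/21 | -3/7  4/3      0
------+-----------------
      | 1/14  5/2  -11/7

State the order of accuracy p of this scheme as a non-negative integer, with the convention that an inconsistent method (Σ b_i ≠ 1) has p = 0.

b = (1/14, 5/2, -11/7)
c = (0, -4/3, 19/21)
Ac = (0, 0, -16/9)
Σ b_i: 1/14·1 + 5/2·1 + (-11/7)·1 = 1 ✓
b·c: 5/2·(-4/3) + (-11/7)·19/21 = -233/49 ≠ 1/2 ⇒ order 1.

1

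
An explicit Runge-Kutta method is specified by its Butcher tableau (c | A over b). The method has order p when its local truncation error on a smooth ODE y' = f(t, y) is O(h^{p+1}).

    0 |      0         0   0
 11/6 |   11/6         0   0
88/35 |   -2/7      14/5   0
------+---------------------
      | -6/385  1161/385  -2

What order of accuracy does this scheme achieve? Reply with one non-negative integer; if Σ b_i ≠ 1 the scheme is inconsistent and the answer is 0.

b = (-6/385, 1161/385, -2)
c = (0, 11/6, 88/35)
Ac = (0, 0, 77/15)
Σ b_i: (-6/385)·1 + 1161/385·1 + (-2)·1 = 1 ✓
b·c: 1161/385·11/6 + (-2)·88/35 = 1/2 ✓
b·c²: 1161/385·121/36 + (-2)·7744/1225 = -12287/4900 ≠ 1/3 ⇒ order 2.
b·Ac: (-2)·77/15 = -154/15 ≠ 1/6

2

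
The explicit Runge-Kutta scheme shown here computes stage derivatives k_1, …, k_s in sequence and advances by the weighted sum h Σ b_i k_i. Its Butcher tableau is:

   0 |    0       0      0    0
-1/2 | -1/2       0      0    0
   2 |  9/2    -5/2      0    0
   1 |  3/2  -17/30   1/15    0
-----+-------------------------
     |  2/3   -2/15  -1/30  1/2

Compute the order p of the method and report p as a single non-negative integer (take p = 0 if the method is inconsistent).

4

b = (2/3, -2/15, -1/30, 1/2)
c = (0, -1/2, 2, 1)
Ac = (0, 0, 5/4, 5/12)
Σ b_i: 2/3·1 + (-2/15)·1 + (-1/30)·1 + 1/2·1 = 1 ✓
b·c: (-2/15)·(-1/2) + (-1/30)·2 + 1/2·1 = 1/2 ✓
b·c²: (-2/15)·1/4 + (-1/30)·4 + 1/2·1 = 1/3 ✓
b·Ac: (-1/30)·5/4 + 1/2·5/12 = 1/6 ✓
b·c³: (-2/15)·(-1/8) + (-1/30)·8 + 1/2·1 = 1/4 ✓
b·(c∘Ac): (-1/30)·5/2 + 1/2·5/12 = 1/8 ✓
b·Ac²: (-1/30)·(-5/8) + 1/2·1/8 = 1/12 ✓
b·A²c: 1/2·1/12 = 1/24 ✓; 4 stages ⇒ order 4.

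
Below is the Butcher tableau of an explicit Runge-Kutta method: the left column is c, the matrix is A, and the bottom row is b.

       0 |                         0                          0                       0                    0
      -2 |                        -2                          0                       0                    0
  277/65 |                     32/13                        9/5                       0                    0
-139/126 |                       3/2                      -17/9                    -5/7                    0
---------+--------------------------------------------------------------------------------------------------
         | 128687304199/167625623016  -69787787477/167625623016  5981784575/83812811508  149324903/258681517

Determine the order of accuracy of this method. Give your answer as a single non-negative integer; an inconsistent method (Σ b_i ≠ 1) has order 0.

3

b = (128687304199/167625623016, -69787787477/167625623016, 5981784575/83812811508, 149324903/258681517)
c = (0, -2, 277/65, -139/126)
Ac = (0, 0, -18/5, 601/819)
Σ b_i: 128687304199/167625623016·1 + (-69787787477/167625623016)·1 + 5981784575/83812811508·1 + 149324903/258681517·1 = 1 ✓
b·c: (-69787787477/167625623016)·(-2) + 5981784575/83812811508·277/65 + 149324903/258681517·(-139/126) = 1/2 ✓
b·c²: (-69787787477/167625623016)·4 + 5981784575/83812811508·76729/4225 + 149324903/258681517·19321/15876 = 1/3 ✓
b·Ac: 5981784575/83812811508·(-18/5) + 149324903/258681517·601/819 = 1/6 ✓
b·c³: (-69787787477/167625623016)·(-8) + 5981784575/83812811508·21253933/274625 + 149324903/258681517·(-2685619/2000376) = 5545794473026781/686426926250520 ≠ 1/4 ⇒ order 3.
b·(c∘Ac): 5981784575/83812811508·(-4986/325) + 149324903/258681517·(-83539/103194) = -32734008952/20953202877 ≠ 1/8
b·Ac²: 5981784575/83812811508·36/5 + 149324903/258681517·(-1092781/53235) = -571805735066/50442895815 ≠ 1/12
b·A²c: 149324903/258681517·18/7 = 383978322/258681517 ≠ 1/24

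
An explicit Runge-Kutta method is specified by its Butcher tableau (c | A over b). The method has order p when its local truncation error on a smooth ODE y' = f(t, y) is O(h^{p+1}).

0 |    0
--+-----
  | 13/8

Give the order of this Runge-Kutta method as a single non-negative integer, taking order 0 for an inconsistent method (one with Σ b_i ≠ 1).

0

b = (13/8)
c = (0)
Σ b_i: 13/8·1 = 13/8 ≠ 1 ⇒ order 0.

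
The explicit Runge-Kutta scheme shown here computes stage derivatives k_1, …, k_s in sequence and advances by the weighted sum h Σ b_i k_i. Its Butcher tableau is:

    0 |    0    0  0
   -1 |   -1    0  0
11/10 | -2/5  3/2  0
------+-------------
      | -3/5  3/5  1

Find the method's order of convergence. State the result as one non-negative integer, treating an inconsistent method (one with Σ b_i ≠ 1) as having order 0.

2

b = (-3/5, 3/5, 1)
c = (0, -1, 11/10)
Ac = (0, 0, -3/2)
Σ b_i: (-3/5)·1 + 3/5·1 + 1·1 = 1 ✓
b·c: 3/5·(-1) + 1·11/10 = 1/2 ✓
b·c²: 3/5·1 + 1·121/100 = 181/100 ≠ 1/3 ⇒ order 2.
b·Ac: 1·(-3/2) = -3/2 ≠ 1/6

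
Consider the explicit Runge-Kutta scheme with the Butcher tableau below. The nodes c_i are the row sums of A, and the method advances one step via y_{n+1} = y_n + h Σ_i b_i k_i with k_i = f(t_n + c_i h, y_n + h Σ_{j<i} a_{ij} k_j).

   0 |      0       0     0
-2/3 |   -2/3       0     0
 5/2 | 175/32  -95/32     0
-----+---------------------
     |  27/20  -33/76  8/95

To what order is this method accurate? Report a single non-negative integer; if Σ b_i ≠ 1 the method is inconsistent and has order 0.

3

b = (27/20, -33/76, 8/95)
c = (0, -2/3, 5/2)
Ac = (0, 0, 95/48)
Σ b_i: 27/20·1 + (-33/76)·1 + 8/95·1 = 1 ✓
b·c: (-33/76)·(-2/3) + 8/95·5/2 = 1/2 ✓
b·c²: (-33/76)·4/9 + 8/95·25/4 = 1/3 ✓
b·Ac: 8/95·95/48 = 1/6 ✓; 3 stages ⇒ order 3.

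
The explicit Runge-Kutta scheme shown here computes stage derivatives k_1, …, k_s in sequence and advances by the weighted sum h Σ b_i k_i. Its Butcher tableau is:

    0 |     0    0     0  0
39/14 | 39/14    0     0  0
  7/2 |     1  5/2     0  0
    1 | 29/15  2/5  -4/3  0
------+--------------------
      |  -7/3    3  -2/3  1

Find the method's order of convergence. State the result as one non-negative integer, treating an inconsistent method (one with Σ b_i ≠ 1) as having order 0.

b = (-7/3, 3, -2/3, 1)
c = (0, 39/14, 7/2, 1)
Ac = (0, 0, 195/28, -373/105)
Σ b_i: (-7/3)·1 + 3·1 + (-2/3)·1 + 1·1 = 1 ✓
b·c: 3·39/14 + (-2/3)·7/2 + 1·1 = 295/42 ≠ 1/2 ⇒ order 1.

1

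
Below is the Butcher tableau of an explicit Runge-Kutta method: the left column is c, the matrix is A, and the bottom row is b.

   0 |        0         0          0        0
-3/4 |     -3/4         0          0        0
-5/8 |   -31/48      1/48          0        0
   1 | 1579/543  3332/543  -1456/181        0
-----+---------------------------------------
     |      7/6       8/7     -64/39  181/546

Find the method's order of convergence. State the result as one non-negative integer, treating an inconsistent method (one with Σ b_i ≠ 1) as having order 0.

b = (7/6, 8/7, -64/39, 181/546)
c = (0, -3/4, -5/8, 1)
Ac = (0, 0, -1/64, 77/181)
Σ b_i: 7/6·1 + 8/7·1 + (-64/39)·1 + 181/546·1 = 1 ✓
b·c: 8/7·(-3/4) + (-64/39)·(-5/8) + 181/546·1 = 1/2 ✓
b·c²: 8/7·9/16 + (-64/39)·25/64 + 181/546·1 = 1/3 ✓
b·Ac: (-64/39)·(-1/64) + 181/546·77/181 = 1/6 ✓
b·c³: 8/7·(-27/64) + (-64/39)·(-125/512) + 181/546·1 = 1/4 ✓
b·(c∘Ac): (-64/39)·5/512 + 181/546·77/181 = 1/8 ✓
b·Ac²: (-64/39)·3/256 + 181/546·56/181 = 1/12 ✓
b·A²c: 181/546·91/724 = 1/24 ✓; 4 stages ⇒ order 4.

4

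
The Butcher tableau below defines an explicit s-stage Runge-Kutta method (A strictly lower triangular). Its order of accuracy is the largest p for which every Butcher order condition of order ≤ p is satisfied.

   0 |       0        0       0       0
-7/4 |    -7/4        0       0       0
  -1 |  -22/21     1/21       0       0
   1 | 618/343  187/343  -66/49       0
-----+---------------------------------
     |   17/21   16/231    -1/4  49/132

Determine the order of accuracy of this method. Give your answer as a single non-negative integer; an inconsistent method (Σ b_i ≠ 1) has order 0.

4

b = (17/21, 16/231, -1/4, 49/132)
c = (0, -7/4, -1, 1)
Ac = (0, 0, -1/12, 11/28)
Σ b_i: 17/21·1 + 16/231·1 + (-1/4)·1 + 49/132·1 = 1 ✓
b·c: 16/231·(-7/4) + (-1/4)·(-1) + 49/132·1 = 1/2 ✓
b·c²: 16/231·49/16 + (-1/4)·1 + 49/132·1 = 1/3 ✓
b·Ac: (-1/4)·(-1/12) + 49/132·11/28 = 1/6 ✓
b·c³: 16/231·(-343/64) + (-1/4)·(-1) + 49/132·1 = 1/4 ✓
b·(c∘Ac): (-1/4)·1/12 + 49/132·11/28 = 1/8 ✓
b·Ac²: (-1/4)·7/48 + 49/132·253/784 = 1/12 ✓
b·A²c: 49/132·11/98 = 1/24 ✓; 4 stages ⇒ order 4.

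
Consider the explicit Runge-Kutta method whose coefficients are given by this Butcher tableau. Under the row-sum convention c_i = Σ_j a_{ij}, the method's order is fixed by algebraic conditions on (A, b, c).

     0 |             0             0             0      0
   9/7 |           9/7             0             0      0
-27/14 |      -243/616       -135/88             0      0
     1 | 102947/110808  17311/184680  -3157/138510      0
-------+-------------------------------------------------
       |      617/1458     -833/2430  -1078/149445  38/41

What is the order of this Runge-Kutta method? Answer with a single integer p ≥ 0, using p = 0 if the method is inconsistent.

b = (617/1458, -833/2430, -1078/149445, 38/41)
c = (0, 9/7, -27/14, 1)
Ac = (0, 0, -1215/616, 25/152)
Σ b_i: 617/1458·1 + (-833/2430)·1 + (-1078/149445)·1 + 38/41·1 = 1 ✓
b·c: (-833/2430)·9/7 + (-1078/149445)·(-27/14) + 38/41·1 = 1/2 ✓
b·c²: (-833/2430)·81/49 + (-1078/149445)·729/196 + 38/41·1 = 1/3 ✓
b·Ac: (-1078/149445)·(-1215/616) + 38/41·25/152 = 1/6 ✓
b·c³: (-833/2430)·729/343 + (-1078/149445)·(-19683/2744) + 38/41·1 = 1/4 ✓
b·(c∘Ac): (-1078/149445)·32805/8624 + 38/41·25/152 = 1/8 ✓
b·Ac²: (-1078/149445)·(-10935/4312) + 38/41·4/57 = 1/12 ✓
b·A²c: 38/41·41/912 = 1/24 ✓; 4 stages ⇒ order 4.

4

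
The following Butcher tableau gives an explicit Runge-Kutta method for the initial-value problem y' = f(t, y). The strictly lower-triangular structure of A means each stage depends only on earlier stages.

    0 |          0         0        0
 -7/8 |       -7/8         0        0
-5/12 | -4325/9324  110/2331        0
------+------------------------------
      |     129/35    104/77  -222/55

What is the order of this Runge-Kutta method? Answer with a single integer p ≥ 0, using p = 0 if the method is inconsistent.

3

b = (129/35, 104/77, -222/55)
c = (0, -7/8, -5/12)
Ac = (0, 0, -55/1332)
Σ b_i: 129/35·1 + 104/77·1 + (-222/55)·1 = 1 ✓
b·c: 104/77·(-7/8) + (-222/55)·(-5/12) = 1/2 ✓
b·c²: 104/77·49/64 + (-222/55)·25/144 = 1/3 ✓
b·Ac: (-222/55)·(-55/1332) = 1/6 ✓; 3 stages ⇒ order 3.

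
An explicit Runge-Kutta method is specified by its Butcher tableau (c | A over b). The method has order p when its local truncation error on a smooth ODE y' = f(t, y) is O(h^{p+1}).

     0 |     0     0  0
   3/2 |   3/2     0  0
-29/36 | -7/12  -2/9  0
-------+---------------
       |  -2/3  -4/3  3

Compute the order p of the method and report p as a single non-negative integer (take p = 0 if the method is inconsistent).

1

b = (-2/3, -4/3, 3)
c = (0, 3/2, -29/36)
Ac = (0, 0, -1/3)
Σ b_i: (-2/3)·1 + (-4/3)·1 + 3·1 = 1 ✓
b·c: (-4/3)·3/2 + 3·(-29/36) = -53/12 ≠ 1/2 ⇒ order 1.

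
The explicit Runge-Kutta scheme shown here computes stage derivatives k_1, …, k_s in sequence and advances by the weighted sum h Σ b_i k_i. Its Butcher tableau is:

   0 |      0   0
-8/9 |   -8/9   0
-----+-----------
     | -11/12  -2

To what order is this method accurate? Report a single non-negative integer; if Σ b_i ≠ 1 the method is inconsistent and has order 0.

0

b = (-11/12, -2)
c = (0, -8/9)
Σ b_i: (-11/12)·1 + (-2)·1 = -35/12 ≠ 1 ⇒ order 0.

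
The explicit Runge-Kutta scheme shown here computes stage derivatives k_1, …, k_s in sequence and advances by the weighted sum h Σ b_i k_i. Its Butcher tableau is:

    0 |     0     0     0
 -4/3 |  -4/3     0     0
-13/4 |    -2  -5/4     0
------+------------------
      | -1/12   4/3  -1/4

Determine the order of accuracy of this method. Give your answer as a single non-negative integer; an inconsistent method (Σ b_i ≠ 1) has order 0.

b = (-1/12, 4/3, -1/4)
c = (0, -4/3, -13/4)
Ac = (0, 0, 5/3)
Σ b_i: (-1/12)·1 + 4/3·1 + (-1/4)·1 = 1 ✓
b·c: 4/3·(-4/3) + (-1/4)·(-13/4) = -139/144 ≠ 1/2 ⇒ order 1.

1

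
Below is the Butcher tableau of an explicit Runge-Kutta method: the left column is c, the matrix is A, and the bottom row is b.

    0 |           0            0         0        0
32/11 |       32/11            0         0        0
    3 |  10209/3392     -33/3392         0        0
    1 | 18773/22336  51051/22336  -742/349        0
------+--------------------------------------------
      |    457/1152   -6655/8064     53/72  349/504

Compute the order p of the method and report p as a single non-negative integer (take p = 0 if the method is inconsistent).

4

b = (457/1152, -6655/8064, 53/72, 349/504)
c = (0, 32/11, 3, 1)
Ac = (0, 0, -3/106, 189/698)
Σ b_i: 457/1152·1 + (-6655/8064)·1 + 53/72·1 + 349/504·1 = 1 ✓
b·c: (-6655/8064)·32/11 + 53/72·3 + 349/504·1 = 1/2 ✓
b·c²: (-6655/8064)·1024/121 + 53/72·9 + 349/504·1 = 1/3 ✓
b·Ac: 53/72·(-3/106) + 349/504·189/698 = 1/6 ✓
b·c³: (-6655/8064)·32768/1331 + 53/72·27 + 349/504·1 = 1/4 ✓
b·(c∘Ac): 53/72·(-9/106) + 349/504·189/698 = 1/8 ✓
b·Ac²: 53/72·(-48/583) + 349/504·798/3839 = 1/12 ✓
b·A²c: 349/504·21/349 = 1/24 ✓; 4 stages ⇒ order 4.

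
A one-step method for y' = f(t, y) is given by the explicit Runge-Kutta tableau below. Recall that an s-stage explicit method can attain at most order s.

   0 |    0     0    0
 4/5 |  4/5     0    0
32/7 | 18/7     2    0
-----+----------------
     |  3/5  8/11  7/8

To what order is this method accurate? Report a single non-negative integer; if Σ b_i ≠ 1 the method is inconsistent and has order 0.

b = (3/5, 8/11, 7/8)
c = (0, 4/5, 32/7)
Ac = (0, 0, 8/5)
Σ b_i: 3/5·1 + 8/11·1 + 7/8·1 = 969/440 ≠ 1 ⇒ order 0.

0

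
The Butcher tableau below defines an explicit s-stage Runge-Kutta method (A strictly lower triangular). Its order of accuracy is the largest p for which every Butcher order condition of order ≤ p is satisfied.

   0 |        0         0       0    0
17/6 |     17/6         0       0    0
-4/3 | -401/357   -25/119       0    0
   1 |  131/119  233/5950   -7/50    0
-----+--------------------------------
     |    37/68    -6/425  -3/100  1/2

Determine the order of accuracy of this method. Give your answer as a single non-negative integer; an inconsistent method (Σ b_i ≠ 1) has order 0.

4

b = (37/68, -6/425, -3/100, 1/2)
c = (0, 17/6, -4/3, 1)
Ac = (0, 0, -25/42, 25/84)
Σ b_i: 37/68·1 + (-6/425)·1 + (-3/100)·1 + 1/2·1 = 1 ✓
b·c: (-6/425)·17/6 + (-3/100)·(-4/3) + 1/2·1 = 1/2 ✓
b·c²: (-6/425)·289/36 + (-3/100)·16/9 + 1/2·1 = 1/3 ✓
b·Ac: (-3/100)·(-25/42) + 1/2·25/84 = 1/6 ✓
b·c³: (-6/425)·4913/216 + (-3/100)·(-64/27) + 1/2·1 = 1/4 ✓
b·(c∘Ac): (-3/100)·50/63 + 1/2·25/84 = 1/8 ✓
b·Ac²: (-3/100)·(-425/252) + 1/2·11/168 = 1/12 ✓
b·A²c: 1/2·1/12 = 1/24 ✓; 4 stages ⇒ order 4.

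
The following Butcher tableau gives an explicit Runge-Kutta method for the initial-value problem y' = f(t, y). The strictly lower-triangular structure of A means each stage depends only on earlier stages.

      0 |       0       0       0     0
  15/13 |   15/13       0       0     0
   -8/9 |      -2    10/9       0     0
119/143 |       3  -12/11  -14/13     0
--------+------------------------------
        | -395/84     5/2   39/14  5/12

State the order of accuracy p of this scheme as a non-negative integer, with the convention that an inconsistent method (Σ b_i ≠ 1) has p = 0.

b = (-395/84, 5/2, 39/14, 5/12)
c = (0, 15/13, -8/9, 119/143)
Ac = (0, 0, 50/39, -388/1287)
Σ b_i: (-395/84)·1 + 5/2·1 + 39/14·1 + 5/12·1 = 1 ✓
b·c: 5/2·15/13 + 39/14·(-8/9) + 5/12·119/143 = 9071/12012 ≠ 1/2 ⇒ order 1.

1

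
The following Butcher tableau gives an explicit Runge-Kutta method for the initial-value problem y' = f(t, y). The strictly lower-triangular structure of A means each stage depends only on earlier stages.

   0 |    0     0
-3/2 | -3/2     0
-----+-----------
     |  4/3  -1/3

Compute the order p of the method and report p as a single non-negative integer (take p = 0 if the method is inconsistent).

b = (4/3, -1/3)
c = (0, -3/2)
Σ b_i: 4/3·1 + (-1/3)·1 = 1 ✓
b·c: (-1/3)·(-3/2) = 1/2 ✓; 2 stages ⇒ order 2.

2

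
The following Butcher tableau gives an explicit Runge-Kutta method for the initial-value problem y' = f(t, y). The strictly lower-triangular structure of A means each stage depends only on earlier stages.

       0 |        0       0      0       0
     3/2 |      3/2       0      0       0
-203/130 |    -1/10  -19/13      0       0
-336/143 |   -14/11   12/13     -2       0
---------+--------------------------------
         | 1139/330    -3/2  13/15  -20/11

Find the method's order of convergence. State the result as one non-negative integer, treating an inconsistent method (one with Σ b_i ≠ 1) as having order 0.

1

b = (1139/330, -3/2, 13/15, -20/11)
c = (0, 3/2, -203/130, -336/143)
Ac = (0, 0, -57/26, 293/65)
Σ b_i: 1139/330·1 + (-3/2)·1 + 13/15·1 + (-20/11)·1 = 1 ✓
b·c: (-3/2)·3/2 + 13/15·(-203/130) + (-20/11)·(-336/143) = 315587/471900 ≠ 1/2 ⇒ order 1.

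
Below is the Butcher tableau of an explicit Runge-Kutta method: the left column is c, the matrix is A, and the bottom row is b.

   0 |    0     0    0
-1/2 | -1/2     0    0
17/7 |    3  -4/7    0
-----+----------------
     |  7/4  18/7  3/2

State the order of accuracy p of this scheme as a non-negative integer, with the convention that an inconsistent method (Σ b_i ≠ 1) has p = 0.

0

b = (7/4, 18/7, 3/2)
c = (0, -1/2, 17/7)
Ac = (0, 0, 2/7)
Σ b_i: 7/4·1 + 18/7·1 + 3/2·1 = 163/28 ≠ 1 ⇒ order 0.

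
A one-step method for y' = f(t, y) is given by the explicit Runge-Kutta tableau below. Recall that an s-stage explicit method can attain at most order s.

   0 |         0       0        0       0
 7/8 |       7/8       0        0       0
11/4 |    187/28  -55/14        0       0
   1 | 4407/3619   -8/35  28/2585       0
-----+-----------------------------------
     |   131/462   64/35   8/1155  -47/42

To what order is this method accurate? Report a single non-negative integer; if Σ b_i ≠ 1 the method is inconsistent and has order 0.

4

b = (131/462, 64/35, 8/1155, -47/42)
c = (0, 7/8, 11/4, 1)
Ac = (0, 0, -55/16, -8/47)
Σ b_i: 131/462·1 + 64/35·1 + 8/1155·1 + (-47/42)·1 = 1 ✓
b·c: 64/35·7/8 + 8/1155·11/4 + (-47/42)·1 = 1/2 ✓
b·c²: 64/35·49/64 + 8/1155·121/16 + (-47/42)·1 = 1/3 ✓
b·Ac: 8/1155·(-55/16) + (-47/42)·(-8/47) = 1/6 ✓
b·c³: 64/35·343/512 + 8/1155·1331/64 + (-47/42)·1 = 1/4 ✓
b·(c∘Ac): 8/1155·(-605/64) + (-47/42)·(-8/47) = 1/8 ✓
b·Ac²: 8/1155·(-385/128) + (-47/42)·(-35/376) = 1/12 ✓
b·A²c: (-47/42)·(-7/188) = 1/24 ✓; 4 stages ⇒ order 4.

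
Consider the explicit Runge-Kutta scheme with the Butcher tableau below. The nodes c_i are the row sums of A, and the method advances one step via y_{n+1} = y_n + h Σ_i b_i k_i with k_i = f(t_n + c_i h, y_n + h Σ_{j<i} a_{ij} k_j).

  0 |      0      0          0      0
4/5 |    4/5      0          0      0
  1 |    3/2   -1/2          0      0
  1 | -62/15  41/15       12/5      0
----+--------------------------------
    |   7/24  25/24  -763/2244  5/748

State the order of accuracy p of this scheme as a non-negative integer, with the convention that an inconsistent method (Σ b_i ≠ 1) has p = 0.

3

b = (7/24, 25/24, -763/2244, 5/748)
c = (0, 4/5, 1, 1)
Ac = (0, 0, -2/5, 344/75)
Σ b_i: 7/24·1 + 25/24·1 + (-763/2244)·1 + 5/748·1 = 1 ✓
b·c: 25/24·4/5 + (-763/2244)·1 + 5/748·1 = 1/2 ✓
b·c²: 25/24·16/25 + (-763/2244)·1 + 5/748·1 = 1/3 ✓
b·Ac: (-763/2244)·(-2/5) + 5/748·344/75 = 1/6 ✓
b·c³: 25/24·64/125 + (-763/2244)·1 + 5/748·1 = 1/5 ≠ 1/4 ⇒ order 3.
b·(c∘Ac): (-763/2244)·(-2/5) + 5/748·344/75 = 1/6 ≠ 1/8
b·Ac²: (-763/2244)·(-8/25) + 5/748·1556/375 = 383/2805 ≠ 1/12
b·A²c: 5/748·(-24/25) = -6/935 ≠ 1/24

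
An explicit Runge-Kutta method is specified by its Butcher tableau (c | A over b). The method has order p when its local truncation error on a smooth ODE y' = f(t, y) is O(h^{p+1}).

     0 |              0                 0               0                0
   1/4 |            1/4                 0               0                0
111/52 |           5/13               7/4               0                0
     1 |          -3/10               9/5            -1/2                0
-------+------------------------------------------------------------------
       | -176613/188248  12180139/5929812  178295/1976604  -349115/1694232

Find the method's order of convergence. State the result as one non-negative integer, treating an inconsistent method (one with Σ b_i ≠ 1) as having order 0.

b = (-176613/188248, 12180139/5929812, 178295/1976604, -349115/1694232)
c = (0, 1/4, 111/52, 1)
Ac = (0, 0, 7/16, -321/520)
Σ b_i: (-176613/188248)·1 + 12180139/5929812·1 + 178295/1976604·1 + (-349115/1694232)·1 = 1 ✓
b·c: 12180139/5929812·1/4 + 178295/1976604·111/52 + (-349115/1694232)·1 = 1/2 ✓
b·c²: 12180139/5929812·1/16 + 178295/1976604·12321/2704 + (-349115/1694232)·1 = 1/3 ✓
b·Ac: 178295/1976604·7/16 + (-349115/1694232)·(-321/520) = 1/6 ✓
b·c³: 12180139/5929812·1/64 + 178295/1976604·1367631/140608 + (-349115/1694232)·1 = 82625501/117466752 ≠ 1/4 ⇒ order 3.
b·(c∘Ac): 178295/1976604·777/832 + (-349115/1694232)·(-321/520) = 3821153/18071808 ≠ 1/8
b·Ac²: 178295/1976604·7/64 + (-349115/1694232)·(-58563/27040) = 53582563/117466752 ≠ 1/12
b·A²c: (-349115/1694232)·(-7/32) = 2443805/54215424 ≠ 1/24

3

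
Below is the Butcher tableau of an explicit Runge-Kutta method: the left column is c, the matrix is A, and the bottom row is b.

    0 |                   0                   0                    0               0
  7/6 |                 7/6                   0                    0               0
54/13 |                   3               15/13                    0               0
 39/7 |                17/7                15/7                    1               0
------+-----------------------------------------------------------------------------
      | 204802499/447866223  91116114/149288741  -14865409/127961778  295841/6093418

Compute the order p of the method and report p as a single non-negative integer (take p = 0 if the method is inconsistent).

b = (204802499/447866223, 91116114/149288741, -14865409/127961778, 295841/6093418)
c = (0, 7/6, 54/13, 39/7)
Ac = (0, 0, 35/26, 173/26)
Σ b_i: 204802499/447866223·1 + 91116114/149288741·1 + (-14865409/127961778)·1 + 295841/6093418·1 = 1 ✓
b·c: 91116114/149288741·7/6 + (-14865409/127961778)·54/13 + 295841/6093418·39/7 = 1/2 ✓
b·c²: 91116114/149288741·49/36 + (-14865409/127961778)·2916/169 + 295841/6093418·1521/49 = 1/3 ✓
b·Ac: (-14865409/127961778)·35/26 + 295841/6093418·173/26 = 1/6 ✓
b·c³: 91116114/149288741·343/216 + (-14865409/127961778)·157464/2197 + 295841/6093418·59319/343 = 72623182651/69867130788 ≠ 1/4 ⇒ order 3.
b·(c∘Ac): (-14865409/127961778)·945/169 + 295841/6093418·519/14 = 14018007/12186836 ≠ 1/8
b·Ac²: (-14865409/127961778)·245/156 + 295841/6093418·40907/2028 = 1136236241/1425859812 ≠ 1/12
b·A²c: 295841/6093418·35/26 = 796495/12186836 ≠ 1/24

3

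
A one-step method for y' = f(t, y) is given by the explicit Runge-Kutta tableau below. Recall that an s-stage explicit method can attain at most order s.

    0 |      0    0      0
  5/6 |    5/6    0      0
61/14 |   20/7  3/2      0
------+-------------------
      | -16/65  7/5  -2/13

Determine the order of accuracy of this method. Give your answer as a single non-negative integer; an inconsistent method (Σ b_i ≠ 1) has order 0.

b = (-16/65, 7/5, -2/13)
c = (0, 5/6, 61/14)
Ac = (0, 0, 5/4)
Σ b_i: (-16/65)·1 + 7/5·1 + (-2/13)·1 = 1 ✓
b·c: 7/5·5/6 + (-2/13)·61/14 = 271/546 ≠ 1/2 ⇒ order 1.

1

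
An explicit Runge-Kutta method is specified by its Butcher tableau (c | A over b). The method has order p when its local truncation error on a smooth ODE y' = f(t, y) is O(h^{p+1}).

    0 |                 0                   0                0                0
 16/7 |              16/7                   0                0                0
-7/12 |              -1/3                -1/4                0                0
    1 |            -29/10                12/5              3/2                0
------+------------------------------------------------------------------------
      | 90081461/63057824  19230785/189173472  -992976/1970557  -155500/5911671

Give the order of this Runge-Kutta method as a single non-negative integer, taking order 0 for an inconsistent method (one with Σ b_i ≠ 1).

3

b = (90081461/63057824, 19230785/189173472, -992976/1970557, -155500/5911671)
c = (0, 16/7, -7/12, 1)
Ac = (0, 0, -4/7, 1291/280)
Σ b_i: 90081461/63057824·1 + 19230785/189173472·1 + (-992976/1970557)·1 + (-155500/5911671)·1 = 1 ✓
b·c: 19230785/189173472·16/7 + (-992976/1970557)·(-7/12) + (-155500/5911671)·1 = 1/2 ✓
b·c²: 19230785/189173472·256/49 + (-992976/1970557)·49/144 + (-155500/5911671)·1 = 1/3 ✓
b·Ac: (-992976/1970557)·(-4/7) + (-155500/5911671)·1291/280 = 1/6 ✓
b·c³: 19230785/189173472·4096/343 + (-992976/1970557)·(-343/1728) + (-155500/5911671)·1 = 639433727/496580364 ≠ 1/4 ⇒ order 3.
b·(c∘Ac): (-992976/1970557)·1/3 + (-155500/5911671)·1291/280 = -23939189/82763394 ≠ 1/8
b·Ac²: (-992976/1970557)·(-64/49) + (-155500/5911671)·306917/23520 = 312764819/993160728 ≠ 1/12
b·A²c: (-155500/5911671)·(-6/7) = 311000/13793899 ≠ 1/24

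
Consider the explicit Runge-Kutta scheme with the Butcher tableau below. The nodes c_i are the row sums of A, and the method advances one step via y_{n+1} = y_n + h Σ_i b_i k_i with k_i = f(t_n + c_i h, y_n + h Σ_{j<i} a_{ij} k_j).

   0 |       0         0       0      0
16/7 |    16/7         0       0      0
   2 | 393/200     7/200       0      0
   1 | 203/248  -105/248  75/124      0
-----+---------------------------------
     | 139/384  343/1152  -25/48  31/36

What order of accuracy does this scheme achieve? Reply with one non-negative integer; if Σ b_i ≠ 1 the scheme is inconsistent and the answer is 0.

b = (139/384, 343/1152, -25/48, 31/36)
c = (0, 16/7, 2, 1)
Ac = (0, 0, 2/25, 15/62)
Σ b_i: 139/384·1 + 343/1152·1 + (-25/48)·1 + 31/36·1 = 1 ✓
b·c: 343/1152·16/7 + (-25/48)·2 + 31/36·1 = 1/2 ✓
b·c²: 343/1152·256/49 + (-25/48)·4 + 31/36·1 = 1/3 ✓
b·Ac: (-25/48)·2/25 + 31/36·15/62 = 1/6 ✓
b·c³: 343/1152·4096/343 + (-25/48)·8 + 31/36·1 = 1/4 ✓
b·(c∘Ac): (-25/48)·4/25 + 31/36·15/62 = 1/8 ✓
b·Ac²: (-25/48)·32/175 + 31/36·45/217 = 1/12 ✓
b·A²c: 31/36·3/62 = 1/24 ✓; 4 stages ⇒ order 4.

4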